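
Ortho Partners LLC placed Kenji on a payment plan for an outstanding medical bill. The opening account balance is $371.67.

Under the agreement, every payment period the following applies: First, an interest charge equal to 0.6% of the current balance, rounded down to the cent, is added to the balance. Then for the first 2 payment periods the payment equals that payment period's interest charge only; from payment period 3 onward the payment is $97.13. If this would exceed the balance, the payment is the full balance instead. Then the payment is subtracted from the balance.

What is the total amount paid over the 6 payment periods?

$381.61

Payment period 1: opening $371.67; interest $2.23 → $373.90; payment $2.23; balance $371.67
Payment period 2: opening $371.67; interest $2.23 → $373.90; payment $2.23; balance $371.67
Payment period 3: opening $371.67; interest $2.23 → $373.90; payment $97.13; balance $276.77
Payment period 4: opening $276.77; interest $1.66 → $278.43; payment $97.13; balance $181.30
Payment period 5: opening $181.30; interest $1.08 → $182.38; payment $97.13; balance $85.25
Payment period 6: opening $85.25; interest $0.51 → $85.76; payment $85.76; balance $0.00
Total paid: $381.61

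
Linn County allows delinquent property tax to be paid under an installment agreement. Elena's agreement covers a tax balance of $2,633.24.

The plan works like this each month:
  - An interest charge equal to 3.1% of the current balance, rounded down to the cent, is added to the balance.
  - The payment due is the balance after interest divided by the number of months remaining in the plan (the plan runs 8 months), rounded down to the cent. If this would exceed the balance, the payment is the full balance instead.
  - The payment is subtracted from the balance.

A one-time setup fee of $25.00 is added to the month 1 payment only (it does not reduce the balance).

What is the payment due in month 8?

Month 1: $2,633.24 +$81.63 interest = $2,714.87; pay $339.35 (+ $25.00 fee) → $2,375.52
Month 2: $2,375.52 +$73.64 interest = $2,449.16; pay $349.88 → $2,099.28
Month 3: $2,099.28 +$65.07 interest = $2,164.35; pay $360.72 → $1,803.63
Month 4: $1,803.63 +$55.91 interest = $1,859.54; pay $371.90 → $1,487.64
Month 5: $1,487.64 +$46.11 interest = $1,533.75; pay $383.43 → $1,150.32
Month 6: $1,150.32 +$35.65 interest = $1,185.97; pay $395.32 → $790.65
Month 7: $790.65 +$24.51 interest = $815.16; pay $407.58 → $407.58
Month 8: $407.58 +$12.63 interest = $420.21; pay $420.21 → $0.00

$420.21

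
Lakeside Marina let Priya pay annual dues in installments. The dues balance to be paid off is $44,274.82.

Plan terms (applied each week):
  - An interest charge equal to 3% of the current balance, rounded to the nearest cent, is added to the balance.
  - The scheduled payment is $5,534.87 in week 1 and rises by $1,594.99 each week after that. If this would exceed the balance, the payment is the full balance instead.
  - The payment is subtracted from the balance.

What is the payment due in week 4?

Week 1: $44,274.82 +$1,328.24 interest = $45,603.06; pay $5,534.87 → $40,068.19
Week 2: $40,068.19 +$1,202.05 interest = $41,270.24; pay $7,129.86 → $34,140.38
Week 3: $34,140.38 +$1,024.21 interest = $35,164.59; pay $8,724.85 → $26,439.74
Week 4: $26,439.74 +$793.19 interest = $27,232.93; pay $10,319.84 → $16,913.09

$10,319.84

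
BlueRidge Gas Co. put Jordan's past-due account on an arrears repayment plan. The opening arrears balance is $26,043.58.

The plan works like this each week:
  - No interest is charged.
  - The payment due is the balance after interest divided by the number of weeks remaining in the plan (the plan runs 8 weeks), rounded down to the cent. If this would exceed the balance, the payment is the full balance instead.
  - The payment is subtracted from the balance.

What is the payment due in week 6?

$3,255.45

Week 1: $26,043.58 − $3,255.44 → $22,788.14
Week 2: $22,788.14 − $3,255.44 → $19,532.70
Week 3: $19,532.70 − $3,255.45 → $16,277.25
Week 4: $16,277.25 − $3,255.45 → $13,021.80
Week 5: $13,021.80 − $3,255.45 → $9,766.35
Week 6: $9,766.35 − $3,255.45 → $6,510.90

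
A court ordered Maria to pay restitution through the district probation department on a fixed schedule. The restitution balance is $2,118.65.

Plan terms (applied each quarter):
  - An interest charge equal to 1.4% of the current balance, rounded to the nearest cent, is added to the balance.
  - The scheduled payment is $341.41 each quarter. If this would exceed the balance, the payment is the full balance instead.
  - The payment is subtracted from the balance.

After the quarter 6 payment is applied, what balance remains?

$181.45

Quarter 1: $2,118.65 +$29.66 interest = $2,148.31; pay $341.41 → $1,806.90
Quarter 2: $1,806.90 +$25.30 interest = $1,832.20; pay $341.41 → $1,490.79
Quarter 3: $1,490.79 +$20.87 interest = $1,511.66; pay $341.41 → $1,170.25
Quarter 4: $1,170.25 +$16.38 interest = $1,186.63; pay $341.41 → $845.22
Quarter 5: $845.22 +$11.83 interest = $857.05; pay $341.41 → $515.64
Quarter 6: $515.64 +$7.22 interest = $522.86; pay $341.41 → $181.45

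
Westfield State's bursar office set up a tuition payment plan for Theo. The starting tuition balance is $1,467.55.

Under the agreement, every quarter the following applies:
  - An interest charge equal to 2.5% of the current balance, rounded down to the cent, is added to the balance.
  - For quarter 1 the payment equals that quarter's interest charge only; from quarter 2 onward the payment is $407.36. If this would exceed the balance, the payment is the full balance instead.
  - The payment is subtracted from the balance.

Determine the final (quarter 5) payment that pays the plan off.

Quarter 1: $1,467.55 +$36.68 interest = $1,504.23; pay $36.68 → $1,467.55
Quarter 2: $1,467.55 +$36.68 interest = $1,504.23; pay $407.36 → $1,096.87
Quarter 3: $1,096.87 +$27.42 interest = $1,124.29; pay $407.36 → $716.93
Quarter 4: $716.93 +$17.92 interest = $734.85; pay $407.36 → $327.49
Quarter 5: $327.49 +$8.18 interest = $335.67; pay $335.67 → $0.00

$335.67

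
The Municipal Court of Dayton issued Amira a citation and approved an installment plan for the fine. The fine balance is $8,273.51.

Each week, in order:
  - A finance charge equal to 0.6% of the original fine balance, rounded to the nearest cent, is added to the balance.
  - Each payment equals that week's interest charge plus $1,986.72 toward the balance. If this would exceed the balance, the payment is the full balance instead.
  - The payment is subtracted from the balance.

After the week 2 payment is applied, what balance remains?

$4,300.07

# | Opening | Interest | Payment | End bal
1 | $8,273.51 | $49.64 | $2,036.36 | $6,286.79
2 | $6,286.79 | $49.64 | $2,036.36 | $4,300.07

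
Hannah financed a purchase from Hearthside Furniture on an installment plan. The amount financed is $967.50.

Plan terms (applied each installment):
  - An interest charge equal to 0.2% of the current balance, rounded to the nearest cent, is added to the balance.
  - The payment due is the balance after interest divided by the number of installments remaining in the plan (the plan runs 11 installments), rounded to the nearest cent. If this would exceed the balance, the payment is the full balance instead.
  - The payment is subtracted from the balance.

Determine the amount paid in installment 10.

$89.74

# | Opening | Interest | Payment | End bal
1 | $967.50 | $1.94 | $88.13 | $881.31
2 | $881.31 | $1.76 | $88.31 | $794.76
3 | $794.76 | $1.59 | $88.48 | $707.87
4 | $707.87 | $1.42 | $88.66 | $620.63
5 | $620.63 | $1.24 | $88.84 | $533.03
6 | $533.03 | $1.07 | $89.02 | $445.08
7 | $445.08 | $0.89 | $89.19 | $356.78
8 | $356.78 | $0.71 | $89.37 | $268.12
9 | $268.12 | $0.54 | $89.55 | $179.11
10 | $179.11 | $0.36 | $89.74 | $89.73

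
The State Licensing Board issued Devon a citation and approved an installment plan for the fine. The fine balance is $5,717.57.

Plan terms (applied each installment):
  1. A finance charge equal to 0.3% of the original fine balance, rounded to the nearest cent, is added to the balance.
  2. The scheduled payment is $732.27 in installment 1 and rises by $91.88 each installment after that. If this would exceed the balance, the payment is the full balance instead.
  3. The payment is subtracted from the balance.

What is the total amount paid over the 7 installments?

Installment 1: $5,717.57 +$17.15 interest = $5,734.72; pay $732.27 → $5,002.45
Installment 2: $5,002.45 +$17.15 interest = $5,019.60; pay $824.15 → $4,195.45
Installment 3: $4,195.45 +$17.15 interest = $4,212.60; pay $916.03 → $3,296.57
Installment 4: $3,296.57 +$17.15 interest = $3,313.72; pay $1,007.91 → $2,305.81
Installment 5: $2,305.81 +$17.15 interest = $2,322.96; pay $1,099.79 → $1,223.17
Installment 6: $1,223.17 +$17.15 interest = $1,240.32; pay $1,191.67 → $48.65
Installment 7: $48.65 +$17.15 interest = $65.80; pay $65.80 → $0.00
Total paid: $5,837.62

$5,837.62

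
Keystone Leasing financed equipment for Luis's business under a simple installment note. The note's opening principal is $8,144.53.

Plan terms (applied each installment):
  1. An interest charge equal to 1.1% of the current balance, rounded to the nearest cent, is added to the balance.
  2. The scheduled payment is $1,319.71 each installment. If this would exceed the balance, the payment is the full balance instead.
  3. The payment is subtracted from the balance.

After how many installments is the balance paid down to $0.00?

# | Opening | Interest | Payment | End bal
1 | $8,144.53 | $89.59 | $1,319.71 | $6,914.41
2 | $6,914.41 | $76.06 | $1,319.71 | $5,670.76
3 | $5,670.76 | $62.38 | $1,319.71 | $4,413.43
4 | $4,413.43 | $48.55 | $1,319.71 | $3,142.27
5 | $3,142.27 | $34.56 | $1,319.71 | $1,857.12
6 | $1,857.12 | $20.43 | $1,319.71 | $557.84
7 | $557.84 | $6.14 | $563.98 | $0.00
Balance reaches $0.00 in installment 7.

7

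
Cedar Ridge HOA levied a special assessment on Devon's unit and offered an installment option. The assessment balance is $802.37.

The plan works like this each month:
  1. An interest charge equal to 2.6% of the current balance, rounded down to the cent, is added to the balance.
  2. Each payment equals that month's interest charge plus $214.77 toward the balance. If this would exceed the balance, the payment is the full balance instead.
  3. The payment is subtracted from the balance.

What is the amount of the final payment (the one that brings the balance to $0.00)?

# | Opening | Interest | Payment | End bal
1 | $802.37 | $20.86 | $235.63 | $587.60
2 | $587.60 | $15.27 | $230.04 | $372.83
3 | $372.83 | $9.69 | $224.46 | $158.06
4 | $158.06 | $4.10 | $162.16 | $0.00

$162.16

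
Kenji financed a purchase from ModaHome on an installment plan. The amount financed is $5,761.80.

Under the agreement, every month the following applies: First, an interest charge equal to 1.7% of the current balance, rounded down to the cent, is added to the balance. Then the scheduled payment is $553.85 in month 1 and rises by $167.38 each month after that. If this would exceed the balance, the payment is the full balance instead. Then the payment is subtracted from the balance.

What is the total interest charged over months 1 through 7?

Month 1: $5,761.80 +$97.95 interest = $5,859.75; pay $553.85 → $5,305.90
Month 2: $5,305.90 +$90.20 interest = $5,396.10; pay $721.23 → $4,674.87
Month 3: $4,674.87 +$79.47 interest = $4,754.34; pay $888.61 → $3,865.73
Month 4: $3,865.73 +$65.71 interest = $3,931.44; pay $1,055.99 → $2,875.45
Month 5: $2,875.45 +$48.88 interest = $2,924.33; pay $1,223.37 → $1,700.96
Month 6: $1,700.96 +$28.91 interest = $1,729.87; pay $1,390.75 → $339.12
Month 7: $339.12 +$5.76 interest = $344.88; pay $344.88 → $0.00
Total interest: $97.95 + $90.20 + $79.47 + $65.71 + $48.88 + $28.91 + $5.76 = $416.88

$416.88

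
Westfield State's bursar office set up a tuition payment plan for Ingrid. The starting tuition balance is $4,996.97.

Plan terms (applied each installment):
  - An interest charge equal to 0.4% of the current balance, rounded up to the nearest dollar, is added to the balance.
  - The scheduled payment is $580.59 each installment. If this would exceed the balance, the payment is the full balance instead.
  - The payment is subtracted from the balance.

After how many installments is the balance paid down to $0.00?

# | Opening | Interest | Payment | End bal
1 | $4,996.97 | $20.00 | $580.59 | $4,436.38
2 | $4,436.38 | $18.00 | $580.59 | $3,873.79
3 | $3,873.79 | $16.00 | $580.59 | $3,309.20
4 | $3,309.20 | $14.00 | $580.59 | $2,742.61
5 | $2,742.61 | $11.00 | $580.59 | $2,173.02
6 | $2,173.02 | $9.00 | $580.59 | $1,601.43
7 | $1,601.43 | $7.00 | $580.59 | $1,027.84
8 | $1,027.84 | $5.00 | $580.59 | $452.25
9 | $452.25 | $2.00 | $454.25 | $0.00
Balance reaches $0.00 in installment 9.

9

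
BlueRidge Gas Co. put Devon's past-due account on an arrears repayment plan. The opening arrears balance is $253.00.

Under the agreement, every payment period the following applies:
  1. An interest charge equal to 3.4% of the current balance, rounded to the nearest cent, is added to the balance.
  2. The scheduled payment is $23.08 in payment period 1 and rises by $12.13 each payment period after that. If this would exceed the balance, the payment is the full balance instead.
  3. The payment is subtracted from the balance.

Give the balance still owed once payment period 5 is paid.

Payment period 1: opening $253.00; interest $8.60 → $261.60; payment $23.08; balance $238.52
Payment period 2: opening $238.52; interest $8.11 → $246.63; payment $35.21; balance $211.42
Payment period 3: opening $211.42; interest $7.19 → $218.61; payment $47.34; balance $171.27
Payment period 4: opening $171.27; interest $5.82 → $177.09; payment $59.47; balance $117.62
Payment period 5: opening $117.62; interest $4.00 → $121.62; payment $71.60; balance $50.02

$50.02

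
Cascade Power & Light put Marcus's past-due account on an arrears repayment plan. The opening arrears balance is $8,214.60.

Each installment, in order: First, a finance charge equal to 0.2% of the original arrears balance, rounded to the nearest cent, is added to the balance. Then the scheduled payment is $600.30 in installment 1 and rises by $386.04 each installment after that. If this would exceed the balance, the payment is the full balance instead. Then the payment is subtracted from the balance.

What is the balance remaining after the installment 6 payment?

$0.00

Installment 1: $8,214.60 +$16.43 interest = $8,231.03; pay $600.30 → $7,630.73
Installment 2: $7,630.73 +$16.43 interest = $7,647.16; pay $986.34 → $6,660.82
Installment 3: $6,660.82 +$16.43 interest = $6,677.25; pay $1,372.38 → $5,304.87
Installment 4: $5,304.87 +$16.43 interest = $5,321.30; pay $1,758.42 → $3,562.88
Installment 5: $3,562.88 +$16.43 interest = $3,579.31; pay $2,144.46 → $1,434.85
Installment 6: $1,434.85 +$16.43 interest = $1,451.28; pay $1,451.28 → $0.00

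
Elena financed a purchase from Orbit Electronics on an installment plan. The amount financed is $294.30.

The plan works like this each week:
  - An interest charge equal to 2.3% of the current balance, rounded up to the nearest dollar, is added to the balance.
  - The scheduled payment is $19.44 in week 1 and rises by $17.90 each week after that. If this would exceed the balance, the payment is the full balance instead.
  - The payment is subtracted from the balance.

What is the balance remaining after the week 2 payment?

$251.52

Week 1: opening $294.30; interest $7.00 → $301.30; payment $19.44; balance $281.86
Week 2: opening $281.86; interest $7.00 → $288.86; payment $37.34; balance $251.52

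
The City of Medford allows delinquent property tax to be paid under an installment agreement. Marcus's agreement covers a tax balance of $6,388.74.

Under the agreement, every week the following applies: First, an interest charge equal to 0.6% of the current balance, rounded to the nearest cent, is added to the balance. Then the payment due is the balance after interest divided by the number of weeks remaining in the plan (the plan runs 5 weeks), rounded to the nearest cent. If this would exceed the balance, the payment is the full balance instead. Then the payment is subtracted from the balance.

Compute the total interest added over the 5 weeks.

$115.92

Week 1: opening $6,388.74; interest $38.33 → $6,427.07; payment $1,285.41; balance $5,141.66
Week 2: opening $5,141.66; interest $30.85 → $5,172.51; payment $1,293.13; balance $3,879.38
Week 3: opening $3,879.38; interest $23.28 → $3,902.66; payment $1,300.89; balance $2,601.77
Week 4: opening $2,601.77; interest $15.61 → $2,617.38; payment $1,308.69; balance $1,308.69
Week 5: opening $1,308.69; interest $7.85 → $1,316.54; payment $1,316.54; balance $0.00
Total interest: $38.33 + $30.85 + $23.28 + $15.61 + $7.85 = $115.92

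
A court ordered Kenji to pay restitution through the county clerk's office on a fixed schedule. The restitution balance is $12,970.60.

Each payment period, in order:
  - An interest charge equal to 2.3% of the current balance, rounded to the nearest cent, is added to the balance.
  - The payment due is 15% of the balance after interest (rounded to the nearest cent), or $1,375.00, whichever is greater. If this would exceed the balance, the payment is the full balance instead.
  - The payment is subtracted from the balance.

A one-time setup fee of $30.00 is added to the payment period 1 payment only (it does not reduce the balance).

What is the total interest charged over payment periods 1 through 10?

$1,564.57

Payment period 1: opening $12,970.60; interest $298.32 → $13,268.92; payment $1,990.34 (+ $30.00 fee); balance $11,278.58
Payment period 2: opening $11,278.58; interest $259.41 → $11,537.99; payment $1,730.70; balance $9,807.29
Payment period 3: opening $9,807.29; interest $225.57 → $10,032.86; payment $1,504.93; balance $8,527.93
Payment period 4: opening $8,527.93; interest $196.14 → $8,724.07; payment $1,375.00; balance $7,349.07
Payment period 5: opening $7,349.07; interest $169.03 → $7,518.10; payment $1,375.00; balance $6,143.10
Payment period 6: opening $6,143.10; interest $141.29 → $6,284.39; payment $1,375.00; balance $4,909.39
Payment period 7: opening $4,909.39; interest $112.92 → $5,022.31; payment $1,375.00; balance $3,647.31
Payment period 8: opening $3,647.31; interest $83.89 → $3,731.20; payment $1,375.00; balance $2,356.20
Payment period 9: opening $2,356.20; interest $54.19 → $2,410.39; payment $1,375.00; balance $1,035.39
Payment period 10: opening $1,035.39; interest $23.81 → $1,059.20; payment $1,059.20; balance $0.00
Total interest: $298.32 + $259.41 + $225.57 + $196.14 + $169.03 + $141.29 + $112.92 + $83.89 + $54.19 + $23.81 = $1,564.57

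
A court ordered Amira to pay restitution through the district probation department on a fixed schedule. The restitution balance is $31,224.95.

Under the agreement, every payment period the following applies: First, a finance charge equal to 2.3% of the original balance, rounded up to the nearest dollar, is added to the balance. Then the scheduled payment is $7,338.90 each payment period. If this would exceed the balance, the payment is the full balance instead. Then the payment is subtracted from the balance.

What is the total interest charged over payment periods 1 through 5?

$3,595.00

Payment period 1: opening $31,224.95; interest $719.00 → $31,943.95; payment $7,338.90; balance $24,605.05
Payment period 2: opening $24,605.05; interest $719.00 → $25,324.05; payment $7,338.90; balance $17,985.15
Payment period 3: opening $17,985.15; interest $719.00 → $18,704.15; payment $7,338.90; balance $11,365.25
Payment period 4: opening $11,365.25; interest $719.00 → $12,084.25; payment $7,338.90; balance $4,745.35
Payment period 5: opening $4,745.35; interest $719.00 → $5,464.35; payment $5,464.35; balance $0.00
Total interest: $719.00 + $719.00 + $719.00 + $719.00 + $719.00 = $3,595.00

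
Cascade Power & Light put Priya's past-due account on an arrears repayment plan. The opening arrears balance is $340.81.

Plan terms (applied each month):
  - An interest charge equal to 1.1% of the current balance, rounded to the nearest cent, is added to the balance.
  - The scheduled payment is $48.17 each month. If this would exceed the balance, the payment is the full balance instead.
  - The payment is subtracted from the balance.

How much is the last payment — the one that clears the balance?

$19.63

Month 1: $340.81 +$3.75 interest = $344.56; pay $48.17 → $296.39
Month 2: $296.39 +$3.26 interest = $299.65; pay $48.17 → $251.48
Month 3: $251.48 +$2.77 interest = $254.25; pay $48.17 → $206.08
Month 4: $206.08 +$2.27 interest = $208.35; pay $48.17 → $160.18
Month 5: $160.18 +$1.76 interest = $161.94; pay $48.17 → $113.77
Month 6: $113.77 +$1.25 interest = $115.02; pay $48.17 → $66.85
Month 7: $66.85 +$0.74 interest = $67.59; pay $48.17 → $19.42
Month 8: $19.42 +$0.21 interest = $19.63; pay $19.63 → $0.00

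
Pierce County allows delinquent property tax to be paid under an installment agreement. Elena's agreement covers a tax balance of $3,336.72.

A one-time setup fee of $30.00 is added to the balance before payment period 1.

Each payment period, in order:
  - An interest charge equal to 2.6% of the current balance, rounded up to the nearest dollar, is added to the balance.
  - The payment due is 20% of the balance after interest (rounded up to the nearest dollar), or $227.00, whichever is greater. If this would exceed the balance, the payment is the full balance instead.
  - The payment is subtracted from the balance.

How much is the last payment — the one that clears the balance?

Payment period 1: opening $3,366.72; interest $88.00 → $3,454.72; payment $691.00; balance $2,763.72
Payment period 2: opening $2,763.72; interest $72.00 → $2,835.72; payment $568.00; balance $2,267.72
Payment period 3: opening $2,267.72; interest $59.00 → $2,326.72; payment $466.00; balance $1,860.72
Payment period 4: opening $1,860.72; interest $49.00 → $1,909.72; payment $382.00; balance $1,527.72
Payment period 5: opening $1,527.72; interest $40.00 → $1,567.72; payment $314.00; balance $1,253.72
Payment period 6: opening $1,253.72; interest $33.00 → $1,286.72; payment $258.00; balance $1,028.72
Payment period 7: opening $1,028.72; interest $27.00 → $1,055.72; payment $227.00; balance $828.72
Payment period 8: opening $828.72; interest $22.00 → $850.72; payment $227.00; balance $623.72
Payment period 9: opening $623.72; interest $17.00 → $640.72; payment $227.00; balance $413.72
Payment period 10: opening $413.72; interest $11.00 → $424.72; payment $227.00; balance $197.72
Payment period 11: opening $197.72; interest $6.00 → $203.72; payment $203.72; balance $0.00

$203.72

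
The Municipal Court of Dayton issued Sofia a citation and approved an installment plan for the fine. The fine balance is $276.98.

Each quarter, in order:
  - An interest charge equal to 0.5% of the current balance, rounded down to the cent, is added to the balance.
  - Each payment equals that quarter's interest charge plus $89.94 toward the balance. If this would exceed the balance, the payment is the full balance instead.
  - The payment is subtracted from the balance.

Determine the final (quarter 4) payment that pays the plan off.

# | Opening | Interest | Payment | End bal
1 | $276.98 | $1.38 | $91.32 | $187.04
2 | $187.04 | $0.93 | $90.87 | $97.10
3 | $97.10 | $0.48 | $90.42 | $7.16
4 | $7.16 | $0.03 | $7.19 | $0.00

$7.19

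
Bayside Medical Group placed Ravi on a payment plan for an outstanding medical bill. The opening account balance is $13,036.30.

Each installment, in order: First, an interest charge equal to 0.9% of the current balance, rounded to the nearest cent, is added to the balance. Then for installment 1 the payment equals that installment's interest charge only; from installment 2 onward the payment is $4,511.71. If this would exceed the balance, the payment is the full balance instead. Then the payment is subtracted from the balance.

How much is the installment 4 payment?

# | Opening | Interest | Payment | End bal
1 | $13,036.30 | $117.33 | $117.33 | $13,036.30
2 | $13,036.30 | $117.33 | $4,511.71 | $8,641.92
3 | $8,641.92 | $77.78 | $4,511.71 | $4,207.99
4 | $4,207.99 | $37.87 | $4,245.86 | $0.00

$4,245.86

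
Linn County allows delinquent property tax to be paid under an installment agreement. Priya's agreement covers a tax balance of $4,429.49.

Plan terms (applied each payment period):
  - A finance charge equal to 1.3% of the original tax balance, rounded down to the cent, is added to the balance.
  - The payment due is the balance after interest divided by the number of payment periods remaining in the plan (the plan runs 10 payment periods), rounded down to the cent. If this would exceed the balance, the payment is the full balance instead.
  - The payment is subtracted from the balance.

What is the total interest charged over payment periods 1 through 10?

Payment period 1: opening $4,429.49; interest $57.58 → $4,487.07; payment $448.70; balance $4,038.37
Payment period 2: opening $4,038.37; interest $57.58 → $4,095.95; payment $455.10; balance $3,640.85
Payment period 3: opening $3,640.85; interest $57.58 → $3,698.43; payment $462.30; balance $3,236.13
Payment period 4: opening $3,236.13; interest $57.58 → $3,293.71; payment $470.53; balance $2,823.18
Payment period 5: opening $2,823.18; interest $57.58 → $2,880.76; payment $480.12; balance $2,400.64
Payment period 6: opening $2,400.64; interest $57.58 → $2,458.22; payment $491.64; balance $1,966.58
Payment period 7: opening $1,966.58; interest $57.58 → $2,024.16; payment $506.04; balance $1,518.12
Payment period 8: opening $1,518.12; interest $57.58 → $1,575.70; payment $525.23; balance $1,050.47
Payment period 9: opening $1,050.47; interest $57.58 → $1,108.05; payment $554.02; balance $554.03
Payment period 10: opening $554.03; interest $57.58 → $611.61; payment $611.61; balance $0.00
Total interest: $57.58 + $57.58 + $57.58 + $57.58 + $57.58 + $57.58 + $57.58 + $57.58 + $57.58 + $57.58 = $575.80

$575.80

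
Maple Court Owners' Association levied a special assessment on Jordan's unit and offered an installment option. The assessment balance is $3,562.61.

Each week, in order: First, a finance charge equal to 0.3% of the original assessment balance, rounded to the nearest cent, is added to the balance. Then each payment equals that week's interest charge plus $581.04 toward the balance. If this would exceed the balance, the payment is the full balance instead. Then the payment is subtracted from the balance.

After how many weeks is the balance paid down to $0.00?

Week 1: $3,562.61 +$10.69 interest = $3,573.30; pay $591.73 → $2,981.57
Week 2: $2,981.57 +$10.69 interest = $2,992.26; pay $591.73 → $2,400.53
Week 3: $2,400.53 +$10.69 interest = $2,411.22; pay $591.73 → $1,819.49
Week 4: $1,819.49 +$10.69 interest = $1,830.18; pay $591.73 → $1,238.45
Week 5: $1,238.45 +$10.69 interest = $1,249.14; pay $591.73 → $657.41
Week 6: $657.41 +$10.69 interest = $668.10; pay $591.73 → $76.37
Week 7: $76.37 +$10.69 interest = $87.06; pay $87.06 → $0.00
Balance reaches $0.00 in week 7.

7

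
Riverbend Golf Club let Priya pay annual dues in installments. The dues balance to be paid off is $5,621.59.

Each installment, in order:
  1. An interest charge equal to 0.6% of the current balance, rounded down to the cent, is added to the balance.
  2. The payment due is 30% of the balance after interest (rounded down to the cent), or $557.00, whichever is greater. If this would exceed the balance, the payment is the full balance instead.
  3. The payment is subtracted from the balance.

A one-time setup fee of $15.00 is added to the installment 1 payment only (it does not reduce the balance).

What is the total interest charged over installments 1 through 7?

$100.94

Installment 1: $5,621.59 +$33.72 interest = $5,655.31; pay $1,696.59 (+ $15.00 fee) → $3,958.72
Installment 2: $3,958.72 +$23.75 interest = $3,982.47; pay $1,194.74 → $2,787.73
Installment 3: $2,787.73 +$16.72 interest = $2,804.45; pay $841.33 → $1,963.12
Installment 4: $1,963.12 +$11.77 interest = $1,974.89; pay $592.46 → $1,382.43
Installment 5: $1,382.43 +$8.29 interest = $1,390.72; pay $557.00 → $833.72
Installment 6: $833.72 +$5.00 interest = $838.72; pay $557.00 → $281.72
Installment 7: $281.72 +$1.69 interest = $283.41; pay $283.41 → $0.00
Total interest: $33.72 + $23.75 + $16.72 + $11.77 + $8.29 + $5.00 + $1.69 = $100.94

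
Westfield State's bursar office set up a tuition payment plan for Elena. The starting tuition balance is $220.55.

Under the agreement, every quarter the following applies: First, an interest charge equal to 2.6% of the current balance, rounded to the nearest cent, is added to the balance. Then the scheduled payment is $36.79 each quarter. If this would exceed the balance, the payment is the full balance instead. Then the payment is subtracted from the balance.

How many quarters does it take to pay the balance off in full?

Quarter 1: opening $220.55; interest $5.73 → $226.28; payment $36.79; balance $189.49
Quarter 2: opening $189.49; interest $4.93 → $194.42; payment $36.79; balance $157.63
Quarter 3: opening $157.63; interest $4.10 → $161.73; payment $36.79; balance $124.94
Quarter 4: opening $124.94; interest $3.25 → $128.19; payment $36.79; balance $91.40
Quarter 5: opening $91.40; interest $2.38 → $93.78; payment $36.79; balance $56.99
Quarter 6: opening $56.99; interest $1.48 → $58.47; payment $36.79; balance $21.68
Quarter 7: opening $21.68; interest $0.56 → $22.24; payment $22.24; balance $0.00
Balance reaches $0.00 in quarter 7.

7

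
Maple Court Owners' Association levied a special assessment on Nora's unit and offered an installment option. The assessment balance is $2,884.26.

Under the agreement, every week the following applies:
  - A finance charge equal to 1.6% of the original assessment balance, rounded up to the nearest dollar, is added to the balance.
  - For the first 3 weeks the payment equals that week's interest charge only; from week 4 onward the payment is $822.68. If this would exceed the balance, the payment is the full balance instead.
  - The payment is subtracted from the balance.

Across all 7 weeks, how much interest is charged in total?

$329.00

Week 1: $2,884.26 +$47.00 interest = $2,931.26; pay $47.00 → $2,884.26
Week 2: $2,884.26 +$47.00 interest = $2,931.26; pay $47.00 → $2,884.26
Week 3: $2,884.26 +$47.00 interest = $2,931.26; pay $47.00 → $2,884.26
Week 4: $2,884.26 +$47.00 interest = $2,931.26; pay $822.68 → $2,108.58
Week 5: $2,108.58 +$47.00 interest = $2,155.58; pay $822.68 → $1,332.90
Week 6: $1,332.90 +$47.00 interest = $1,379.90; pay $822.68 → $557.22
Week 7: $557.22 +$47.00 interest = $604.22; pay $604.22 → $0.00
Total interest: $47.00 + $47.00 + $47.00 + $47.00 + $47.00 + $47.00 + $47.00 = $329.00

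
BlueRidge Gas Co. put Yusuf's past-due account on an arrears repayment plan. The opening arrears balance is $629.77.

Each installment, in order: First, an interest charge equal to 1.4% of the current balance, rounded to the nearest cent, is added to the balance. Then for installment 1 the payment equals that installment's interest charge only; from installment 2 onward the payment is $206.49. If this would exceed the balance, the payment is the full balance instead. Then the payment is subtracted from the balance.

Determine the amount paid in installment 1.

Installment 1: opening $629.77; interest $8.82 → $638.59; payment $8.82; balance $629.77

$8.82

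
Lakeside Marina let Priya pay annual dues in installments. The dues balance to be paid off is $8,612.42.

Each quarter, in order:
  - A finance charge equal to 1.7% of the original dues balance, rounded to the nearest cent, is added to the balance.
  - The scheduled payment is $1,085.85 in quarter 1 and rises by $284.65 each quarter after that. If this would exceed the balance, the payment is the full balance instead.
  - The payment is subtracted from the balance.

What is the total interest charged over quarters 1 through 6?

$878.46

# | Opening | Interest | Payment | End bal
1 | $8,612.42 | $146.41 | $1,085.85 | $7,672.98
2 | $7,672.98 | $146.41 | $1,370.50 | $6,448.89
3 | $6,448.89 | $146.41 | $1,655.15 | $4,940.15
4 | $4,940.15 | $146.41 | $1,939.80 | $3,146.76
5 | $3,146.76 | $146.41 | $2,224.45 | $1,068.72
6 | $1,068.72 | $146.41 | $1,215.13 | $0.00
Total interest: $146.41 + $146.41 + $146.41 + $146.41 + $146.41 + $146.41 = $878.46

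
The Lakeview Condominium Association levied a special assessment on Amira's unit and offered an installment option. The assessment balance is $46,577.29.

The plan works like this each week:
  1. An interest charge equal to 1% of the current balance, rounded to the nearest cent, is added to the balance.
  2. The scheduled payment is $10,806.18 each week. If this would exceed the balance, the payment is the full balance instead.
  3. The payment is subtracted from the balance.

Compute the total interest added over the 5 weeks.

Week 1: $46,577.29 +$465.77 interest = $47,043.06; pay $10,806.18 → $36,236.88
Week 2: $36,236.88 +$362.37 interest = $36,599.25; pay $10,806.18 → $25,793.07
Week 3: $25,793.07 +$257.93 interest = $26,051.00; pay $10,806.18 → $15,244.82
Week 4: $15,244.82 +$152.45 interest = $15,397.27; pay $10,806.18 → $4,591.09
Week 5: $4,591.09 +$45.91 interest = $4,637.00; pay $4,637.00 → $0.00
Total interest: $465.77 + $362.37 + $257.93 + $152.45 + $45.91 = $1,284.43

$1,284.43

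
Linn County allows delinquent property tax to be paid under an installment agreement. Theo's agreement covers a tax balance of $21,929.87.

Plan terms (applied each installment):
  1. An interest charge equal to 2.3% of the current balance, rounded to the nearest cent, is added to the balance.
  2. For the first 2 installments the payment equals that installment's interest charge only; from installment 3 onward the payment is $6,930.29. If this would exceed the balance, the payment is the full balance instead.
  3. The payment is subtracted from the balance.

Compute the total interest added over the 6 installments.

$2,125.88

# | Opening | Interest | Payment | End bal
1 | $21,929.87 | $504.39 | $504.39 | $21,929.87
2 | $21,929.87 | $504.39 | $504.39 | $21,929.87
3 | $21,929.87 | $504.39 | $6,930.29 | $15,503.97
4 | $15,503.97 | $356.59 | $6,930.29 | $8,930.27
5 | $8,930.27 | $205.40 | $6,930.29 | $2,205.38
6 | $2,205.38 | $50.72 | $2,256.10 | $0.00
Total interest: $504.39 + $504.39 + $504.39 + $356.59 + $205.40 + $50.72 = $2,125.88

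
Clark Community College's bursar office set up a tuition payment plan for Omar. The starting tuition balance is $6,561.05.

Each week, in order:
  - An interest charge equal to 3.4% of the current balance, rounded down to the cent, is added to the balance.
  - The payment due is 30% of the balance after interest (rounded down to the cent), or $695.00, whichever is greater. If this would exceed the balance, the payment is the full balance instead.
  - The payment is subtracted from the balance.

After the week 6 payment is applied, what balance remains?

# | Opening | Interest | Payment | End bal
1 | $6,561.05 | $223.07 | $2,035.23 | $4,748.89
2 | $4,748.89 | $161.46 | $1,473.10 | $3,437.25
3 | $3,437.25 | $116.86 | $1,066.23 | $2,487.88
4 | $2,487.88 | $84.58 | $771.73 | $1,800.73
5 | $1,800.73 | $61.22 | $695.00 | $1,166.95
6 | $1,166.95 | $39.67 | $695.00 | $511.62

$511.62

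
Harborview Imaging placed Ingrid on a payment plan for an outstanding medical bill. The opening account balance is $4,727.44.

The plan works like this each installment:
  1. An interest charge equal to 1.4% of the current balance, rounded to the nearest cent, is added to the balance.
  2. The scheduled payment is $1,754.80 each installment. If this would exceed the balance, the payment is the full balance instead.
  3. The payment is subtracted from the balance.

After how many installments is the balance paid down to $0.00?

3

Installment 1: $4,727.44 +$66.18 interest = $4,793.62; pay $1,754.80 → $3,038.82
Installment 2: $3,038.82 +$42.54 interest = $3,081.36; pay $1,754.80 → $1,326.56
Installment 3: $1,326.56 +$18.57 interest = $1,345.13; pay $1,345.13 → $0.00
Balance reaches $0.00 in installment 3.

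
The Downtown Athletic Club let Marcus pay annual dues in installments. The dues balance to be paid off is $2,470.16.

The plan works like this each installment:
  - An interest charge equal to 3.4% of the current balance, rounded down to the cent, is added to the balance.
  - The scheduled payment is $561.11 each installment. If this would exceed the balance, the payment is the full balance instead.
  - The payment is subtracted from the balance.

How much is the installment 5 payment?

$477.79

Installment 1: $2,470.16 +$83.98 interest = $2,554.14; pay $561.11 → $1,993.03
Installment 2: $1,993.03 +$67.76 interest = $2,060.79; pay $561.11 → $1,499.68
Installment 3: $1,499.68 +$50.98 interest = $1,550.66; pay $561.11 → $989.55
Installment 4: $989.55 +$33.64 interest = $1,023.19; pay $561.11 → $462.08
Installment 5: $462.08 +$15.71 interest = $477.79; pay $477.79 → $0.00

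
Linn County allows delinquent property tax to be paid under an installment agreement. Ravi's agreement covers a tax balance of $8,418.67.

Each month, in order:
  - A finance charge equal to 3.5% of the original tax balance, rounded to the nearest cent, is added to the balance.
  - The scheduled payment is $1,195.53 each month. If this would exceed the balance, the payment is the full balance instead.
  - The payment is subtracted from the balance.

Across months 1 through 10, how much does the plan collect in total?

$11,365.17

# | Opening | Interest | Payment | End bal
1 | $8,418.67 | $294.65 | $1,195.53 | $7,517.79
2 | $7,517.79 | $294.65 | $1,195.53 | $6,616.91
3 | $6,616.91 | $294.65 | $1,195.53 | $5,716.03
4 | $5,716.03 | $294.65 | $1,195.53 | $4,815.15
5 | $4,815.15 | $294.65 | $1,195.53 | $3,914.27
6 | $3,914.27 | $294.65 | $1,195.53 | $3,013.39
7 | $3,013.39 | $294.65 | $1,195.53 | $2,112.51
8 | $2,112.51 | $294.65 | $1,195.53 | $1,211.63
9 | $1,211.63 | $294.65 | $1,195.53 | $310.75
10 | $310.75 | $294.65 | $605.40 | $0.00
Total paid: $11,365.17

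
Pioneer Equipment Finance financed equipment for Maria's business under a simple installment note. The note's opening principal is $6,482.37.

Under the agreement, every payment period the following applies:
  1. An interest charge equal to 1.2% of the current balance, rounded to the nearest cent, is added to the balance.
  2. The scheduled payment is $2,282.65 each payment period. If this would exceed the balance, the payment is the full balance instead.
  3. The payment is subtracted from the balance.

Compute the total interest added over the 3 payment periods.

Payment period 1: opening $6,482.37; interest $77.79 → $6,560.16; payment $2,282.65; balance $4,277.51
Payment period 2: opening $4,277.51; interest $51.33 → $4,328.84; payment $2,282.65; balance $2,046.19
Payment period 3: opening $2,046.19; interest $24.55 → $2,070.74; payment $2,070.74; balance $0.00
Total interest: $77.79 + $51.33 + $24.55 = $153.67

$153.67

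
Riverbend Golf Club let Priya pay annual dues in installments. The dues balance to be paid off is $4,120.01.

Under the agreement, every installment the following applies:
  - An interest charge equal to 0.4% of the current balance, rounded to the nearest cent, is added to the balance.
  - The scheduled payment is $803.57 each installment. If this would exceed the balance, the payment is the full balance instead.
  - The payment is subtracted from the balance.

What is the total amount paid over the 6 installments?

$4,171.41

Installment 1: opening $4,120.01; interest $16.48 → $4,136.49; payment $803.57; balance $3,332.92
Installment 2: opening $3,332.92; interest $13.33 → $3,346.25; payment $803.57; balance $2,542.68
Installment 3: opening $2,542.68; interest $10.17 → $2,552.85; payment $803.57; balance $1,749.28
Installment 4: opening $1,749.28; interest $7.00 → $1,756.28; payment $803.57; balance $952.71
Installment 5: opening $952.71; interest $3.81 → $956.52; payment $803.57; balance $152.95
Installment 6: opening $152.95; interest $0.61 → $153.56; payment $153.56; balance $0.00
Total paid: $4,171.41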